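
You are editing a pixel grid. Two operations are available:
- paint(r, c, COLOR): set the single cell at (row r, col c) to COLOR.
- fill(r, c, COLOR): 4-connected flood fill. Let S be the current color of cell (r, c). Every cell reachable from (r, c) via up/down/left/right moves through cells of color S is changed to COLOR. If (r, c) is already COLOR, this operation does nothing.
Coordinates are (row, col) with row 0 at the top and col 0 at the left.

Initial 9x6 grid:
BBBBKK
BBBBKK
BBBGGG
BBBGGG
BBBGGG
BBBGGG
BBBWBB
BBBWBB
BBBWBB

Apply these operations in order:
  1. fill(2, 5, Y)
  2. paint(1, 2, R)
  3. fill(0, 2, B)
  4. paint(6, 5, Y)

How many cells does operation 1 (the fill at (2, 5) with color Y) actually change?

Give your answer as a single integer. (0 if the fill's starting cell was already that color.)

After op 1 fill(2,5,Y) [12 cells changed]:
BBBBKK
BBBBKK
BBBYYY
BBBYYY
BBBYYY
BBBYYY
BBBWBB
BBBWBB
BBBWBB

Answer: 12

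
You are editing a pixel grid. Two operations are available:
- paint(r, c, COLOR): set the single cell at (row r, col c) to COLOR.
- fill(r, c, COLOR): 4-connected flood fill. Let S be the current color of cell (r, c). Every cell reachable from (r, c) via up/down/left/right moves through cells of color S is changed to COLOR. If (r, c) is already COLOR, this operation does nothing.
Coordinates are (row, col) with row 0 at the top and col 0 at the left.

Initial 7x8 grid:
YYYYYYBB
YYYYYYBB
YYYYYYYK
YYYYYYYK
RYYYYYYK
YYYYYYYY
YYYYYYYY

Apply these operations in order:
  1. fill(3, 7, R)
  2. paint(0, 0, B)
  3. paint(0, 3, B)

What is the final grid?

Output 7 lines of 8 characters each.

Answer: BYYBYYBB
YYYYYYBB
YYYYYYYR
YYYYYYYR
RYYYYYYR
YYYYYYYY
YYYYYYYY

Derivation:
After op 1 fill(3,7,R) [3 cells changed]:
YYYYYYBB
YYYYYYBB
YYYYYYYR
YYYYYYYR
RYYYYYYR
YYYYYYYY
YYYYYYYY
After op 2 paint(0,0,B):
BYYYYYBB
YYYYYYBB
YYYYYYYR
YYYYYYYR
RYYYYYYR
YYYYYYYY
YYYYYYYY
After op 3 paint(0,3,B):
BYYBYYBB
YYYYYYBB
YYYYYYYR
YYYYYYYR
RYYYYYYR
YYYYYYYY
YYYYYYYY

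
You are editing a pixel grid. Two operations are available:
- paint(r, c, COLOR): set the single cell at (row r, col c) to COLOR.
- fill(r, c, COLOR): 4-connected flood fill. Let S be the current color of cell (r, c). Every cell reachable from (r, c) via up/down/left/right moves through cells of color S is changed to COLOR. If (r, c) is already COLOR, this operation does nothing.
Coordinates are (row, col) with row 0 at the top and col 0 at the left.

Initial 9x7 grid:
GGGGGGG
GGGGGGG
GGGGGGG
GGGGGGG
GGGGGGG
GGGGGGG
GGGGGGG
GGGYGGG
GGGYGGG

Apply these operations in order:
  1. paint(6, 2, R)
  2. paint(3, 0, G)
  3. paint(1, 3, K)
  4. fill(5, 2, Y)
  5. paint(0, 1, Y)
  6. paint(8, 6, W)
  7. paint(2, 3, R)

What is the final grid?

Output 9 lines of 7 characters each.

Answer: YYYYYYY
YYYKYYY
YYYRYYY
YYYYYYY
YYYYYYY
YYYYYYY
YYRYYYY
YYYYYYY
YYYYYYW

Derivation:
After op 1 paint(6,2,R):
GGGGGGG
GGGGGGG
GGGGGGG
GGGGGGG
GGGGGGG
GGGGGGG
GGRGGGG
GGGYGGG
GGGYGGG
After op 2 paint(3,0,G):
GGGGGGG
GGGGGGG
GGGGGGG
GGGGGGG
GGGGGGG
GGGGGGG
GGRGGGG
GGGYGGG
GGGYGGG
After op 3 paint(1,3,K):
GGGGGGG
GGGKGGG
GGGGGGG
GGGGGGG
GGGGGGG
GGGGGGG
GGRGGGG
GGGYGGG
GGGYGGG
After op 4 fill(5,2,Y) [59 cells changed]:
YYYYYYY
YYYKYYY
YYYYYYY
YYYYYYY
YYYYYYY
YYYYYYY
YYRYYYY
YYYYYYY
YYYYYYY
After op 5 paint(0,1,Y):
YYYYYYY
YYYKYYY
YYYYYYY
YYYYYYY
YYYYYYY
YYYYYYY
YYRYYYY
YYYYYYY
YYYYYYY
After op 6 paint(8,6,W):
YYYYYYY
YYYKYYY
YYYYYYY
YYYYYYY
YYYYYYY
YYYYYYY
YYRYYYY
YYYYYYY
YYYYYYW
After op 7 paint(2,3,R):
YYYYYYY
YYYKYYY
YYYRYYY
YYYYYYY
YYYYYYY
YYYYYYY
YYRYYYY
YYYYYYY
YYYYYYW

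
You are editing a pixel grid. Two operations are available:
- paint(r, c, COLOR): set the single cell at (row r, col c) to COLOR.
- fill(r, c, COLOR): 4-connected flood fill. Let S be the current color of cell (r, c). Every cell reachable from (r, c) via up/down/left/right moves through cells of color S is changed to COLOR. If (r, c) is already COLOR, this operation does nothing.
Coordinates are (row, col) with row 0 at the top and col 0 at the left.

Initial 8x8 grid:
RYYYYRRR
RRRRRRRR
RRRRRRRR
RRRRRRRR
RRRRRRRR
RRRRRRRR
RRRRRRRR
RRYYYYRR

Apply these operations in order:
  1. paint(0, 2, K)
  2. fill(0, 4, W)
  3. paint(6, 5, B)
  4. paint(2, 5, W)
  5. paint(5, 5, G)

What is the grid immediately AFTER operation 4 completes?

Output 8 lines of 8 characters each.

After op 1 paint(0,2,K):
RYKYYRRR
RRRRRRRR
RRRRRRRR
RRRRRRRR
RRRRRRRR
RRRRRRRR
RRRRRRRR
RRYYYYRR
After op 2 fill(0,4,W) [2 cells changed]:
RYKWWRRR
RRRRRRRR
RRRRRRRR
RRRRRRRR
RRRRRRRR
RRRRRRRR
RRRRRRRR
RRYYYYRR
After op 3 paint(6,5,B):
RYKWWRRR
RRRRRRRR
RRRRRRRR
RRRRRRRR
RRRRRRRR
RRRRRRRR
RRRRRBRR
RRYYYYRR
After op 4 paint(2,5,W):
RYKWWRRR
RRRRRRRR
RRRRRWRR
RRRRRRRR
RRRRRRRR
RRRRRRRR
RRRRRBRR
RRYYYYRR

Answer: RYKWWRRR
RRRRRRRR
RRRRRWRR
RRRRRRRR
RRRRRRRR
RRRRRRRR
RRRRRBRR
RRYYYYRR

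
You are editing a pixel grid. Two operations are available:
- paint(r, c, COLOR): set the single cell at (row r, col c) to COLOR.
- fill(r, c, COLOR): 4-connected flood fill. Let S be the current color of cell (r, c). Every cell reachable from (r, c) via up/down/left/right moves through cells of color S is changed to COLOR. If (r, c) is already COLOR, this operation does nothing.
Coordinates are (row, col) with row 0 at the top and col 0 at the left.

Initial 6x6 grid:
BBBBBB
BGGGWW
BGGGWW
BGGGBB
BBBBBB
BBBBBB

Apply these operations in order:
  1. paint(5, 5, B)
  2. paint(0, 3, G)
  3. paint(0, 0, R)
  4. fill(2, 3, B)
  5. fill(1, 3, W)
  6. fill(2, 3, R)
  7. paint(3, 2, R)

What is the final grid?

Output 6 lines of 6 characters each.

After op 1 paint(5,5,B):
BBBBBB
BGGGWW
BGGGWW
BGGGBB
BBBBBB
BBBBBB
After op 2 paint(0,3,G):
BBBGBB
BGGGWW
BGGGWW
BGGGBB
BBBBBB
BBBBBB
After op 3 paint(0,0,R):
RBBGBB
BGGGWW
BGGGWW
BGGGBB
BBBBBB
BBBBBB
After op 4 fill(2,3,B) [10 cells changed]:
RBBBBB
BBBBWW
BBBBWW
BBBBBB
BBBBBB
BBBBBB
After op 5 fill(1,3,W) [31 cells changed]:
RWWWWW
WWWWWW
WWWWWW
WWWWWW
WWWWWW
WWWWWW
After op 6 fill(2,3,R) [35 cells changed]:
RRRRRR
RRRRRR
RRRRRR
RRRRRR
RRRRRR
RRRRRR
After op 7 paint(3,2,R):
RRRRRR
RRRRRR
RRRRRR
RRRRRR
RRRRRR
RRRRRR

Answer: RRRRRR
RRRRRR
RRRRRR
RRRRRR
RRRRRR
RRRRRR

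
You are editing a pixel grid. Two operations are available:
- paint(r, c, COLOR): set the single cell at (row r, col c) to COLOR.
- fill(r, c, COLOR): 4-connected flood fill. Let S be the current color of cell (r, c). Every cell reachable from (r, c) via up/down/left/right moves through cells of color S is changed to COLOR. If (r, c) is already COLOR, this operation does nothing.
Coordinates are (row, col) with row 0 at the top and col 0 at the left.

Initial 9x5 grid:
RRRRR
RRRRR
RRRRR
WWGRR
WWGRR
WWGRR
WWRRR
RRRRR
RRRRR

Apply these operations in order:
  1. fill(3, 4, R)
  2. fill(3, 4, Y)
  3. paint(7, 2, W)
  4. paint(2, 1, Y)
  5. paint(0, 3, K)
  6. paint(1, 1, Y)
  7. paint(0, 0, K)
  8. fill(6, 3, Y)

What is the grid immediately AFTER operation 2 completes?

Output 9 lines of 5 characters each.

After op 1 fill(3,4,R) [0 cells changed]:
RRRRR
RRRRR
RRRRR
WWGRR
WWGRR
WWGRR
WWRRR
RRRRR
RRRRR
After op 2 fill(3,4,Y) [34 cells changed]:
YYYYY
YYYYY
YYYYY
WWGYY
WWGYY
WWGYY
WWYYY
YYYYY
YYYYY

Answer: YYYYY
YYYYY
YYYYY
WWGYY
WWGYY
WWGYY
WWYYY
YYYYY
YYYYY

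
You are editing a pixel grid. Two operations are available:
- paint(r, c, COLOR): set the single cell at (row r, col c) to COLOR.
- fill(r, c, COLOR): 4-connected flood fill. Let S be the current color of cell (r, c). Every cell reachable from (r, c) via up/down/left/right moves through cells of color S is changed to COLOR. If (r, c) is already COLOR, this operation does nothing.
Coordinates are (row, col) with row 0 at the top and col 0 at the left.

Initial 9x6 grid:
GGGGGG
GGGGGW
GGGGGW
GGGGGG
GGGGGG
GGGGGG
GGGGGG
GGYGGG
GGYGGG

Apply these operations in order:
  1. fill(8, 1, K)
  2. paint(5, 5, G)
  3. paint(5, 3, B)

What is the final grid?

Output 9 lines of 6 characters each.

After op 1 fill(8,1,K) [50 cells changed]:
KKKKKK
KKKKKW
KKKKKW
KKKKKK
KKKKKK
KKKKKK
KKKKKK
KKYKKK
KKYKKK
After op 2 paint(5,5,G):
KKKKKK
KKKKKW
KKKKKW
KKKKKK
KKKKKK
KKKKKG
KKKKKK
KKYKKK
KKYKKK
After op 3 paint(5,3,B):
KKKKKK
KKKKKW
KKKKKW
KKKKKK
KKKKKK
KKKBKG
KKKKKK
KKYKKK
KKYKKK

Answer: KKKKKK
KKKKKW
KKKKKW
KKKKKK
KKKKKK
KKKBKG
KKKKKK
KKYKKK
KKYKKK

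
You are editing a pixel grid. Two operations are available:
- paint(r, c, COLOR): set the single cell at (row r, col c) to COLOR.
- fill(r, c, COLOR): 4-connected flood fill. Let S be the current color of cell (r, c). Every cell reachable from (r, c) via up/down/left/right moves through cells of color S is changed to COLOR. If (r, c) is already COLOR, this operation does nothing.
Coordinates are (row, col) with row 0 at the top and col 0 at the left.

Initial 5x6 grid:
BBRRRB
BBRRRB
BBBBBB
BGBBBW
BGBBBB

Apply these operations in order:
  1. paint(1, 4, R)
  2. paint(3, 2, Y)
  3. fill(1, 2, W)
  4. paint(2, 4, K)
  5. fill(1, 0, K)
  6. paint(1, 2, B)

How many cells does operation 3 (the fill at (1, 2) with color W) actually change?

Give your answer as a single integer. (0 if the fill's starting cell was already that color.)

Answer: 6

Derivation:
After op 1 paint(1,4,R):
BBRRRB
BBRRRB
BBBBBB
BGBBBW
BGBBBB
After op 2 paint(3,2,Y):
BBRRRB
BBRRRB
BBBBBB
BGYBBW
BGBBBB
After op 3 fill(1,2,W) [6 cells changed]:
BBWWWB
BBWWWB
BBBBBB
BGYBBW
BGBBBB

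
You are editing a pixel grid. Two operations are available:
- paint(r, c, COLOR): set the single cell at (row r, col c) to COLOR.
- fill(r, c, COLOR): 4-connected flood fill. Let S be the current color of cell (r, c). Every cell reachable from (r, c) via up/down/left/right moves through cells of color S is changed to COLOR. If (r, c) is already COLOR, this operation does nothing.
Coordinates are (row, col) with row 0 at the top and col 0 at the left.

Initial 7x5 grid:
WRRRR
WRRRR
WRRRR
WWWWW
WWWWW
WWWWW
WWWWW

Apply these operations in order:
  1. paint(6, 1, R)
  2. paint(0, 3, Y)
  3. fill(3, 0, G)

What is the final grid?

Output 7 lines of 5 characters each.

After op 1 paint(6,1,R):
WRRRR
WRRRR
WRRRR
WWWWW
WWWWW
WWWWW
WRWWW
After op 2 paint(0,3,Y):
WRRYR
WRRRR
WRRRR
WWWWW
WWWWW
WWWWW
WRWWW
After op 3 fill(3,0,G) [22 cells changed]:
GRRYR
GRRRR
GRRRR
GGGGG
GGGGG
GGGGG
GRGGG

Answer: GRRYR
GRRRR
GRRRR
GGGGG
GGGGG
GGGGG
GRGGG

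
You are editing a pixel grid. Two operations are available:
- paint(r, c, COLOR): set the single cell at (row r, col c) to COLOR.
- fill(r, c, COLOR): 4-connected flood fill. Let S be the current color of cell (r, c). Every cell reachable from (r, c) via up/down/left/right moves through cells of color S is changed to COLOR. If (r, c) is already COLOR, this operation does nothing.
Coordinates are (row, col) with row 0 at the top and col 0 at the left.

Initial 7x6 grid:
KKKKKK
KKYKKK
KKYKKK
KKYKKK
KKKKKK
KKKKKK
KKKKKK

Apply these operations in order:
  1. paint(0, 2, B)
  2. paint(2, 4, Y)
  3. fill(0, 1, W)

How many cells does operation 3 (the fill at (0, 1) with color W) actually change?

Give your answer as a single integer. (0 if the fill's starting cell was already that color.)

After op 1 paint(0,2,B):
KKBKKK
KKYKKK
KKYKKK
KKYKKK
KKKKKK
KKKKKK
KKKKKK
After op 2 paint(2,4,Y):
KKBKKK
KKYKKK
KKYKYK
KKYKKK
KKKKKK
KKKKKK
KKKKKK
After op 3 fill(0,1,W) [37 cells changed]:
WWBWWW
WWYWWW
WWYWYW
WWYWWW
WWWWWW
WWWWWW
WWWWWW

Answer: 37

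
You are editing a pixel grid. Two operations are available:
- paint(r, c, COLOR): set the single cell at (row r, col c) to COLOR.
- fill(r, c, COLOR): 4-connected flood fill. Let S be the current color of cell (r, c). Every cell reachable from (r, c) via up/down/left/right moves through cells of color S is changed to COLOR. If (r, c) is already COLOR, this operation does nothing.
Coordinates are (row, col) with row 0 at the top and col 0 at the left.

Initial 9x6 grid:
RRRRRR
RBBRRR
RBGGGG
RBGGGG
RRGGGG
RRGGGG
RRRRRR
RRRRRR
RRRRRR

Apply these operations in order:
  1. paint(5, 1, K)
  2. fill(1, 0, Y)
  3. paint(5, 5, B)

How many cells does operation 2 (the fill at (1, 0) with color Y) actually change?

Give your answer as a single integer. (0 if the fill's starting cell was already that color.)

After op 1 paint(5,1,K):
RRRRRR
RBBRRR
RBGGGG
RBGGGG
RRGGGG
RKGGGG
RRRRRR
RRRRRR
RRRRRR
After op 2 fill(1,0,Y) [33 cells changed]:
YYYYYY
YBBYYY
YBGGGG
YBGGGG
YYGGGG
YKGGGG
YYYYYY
YYYYYY
YYYYYY

Answer: 33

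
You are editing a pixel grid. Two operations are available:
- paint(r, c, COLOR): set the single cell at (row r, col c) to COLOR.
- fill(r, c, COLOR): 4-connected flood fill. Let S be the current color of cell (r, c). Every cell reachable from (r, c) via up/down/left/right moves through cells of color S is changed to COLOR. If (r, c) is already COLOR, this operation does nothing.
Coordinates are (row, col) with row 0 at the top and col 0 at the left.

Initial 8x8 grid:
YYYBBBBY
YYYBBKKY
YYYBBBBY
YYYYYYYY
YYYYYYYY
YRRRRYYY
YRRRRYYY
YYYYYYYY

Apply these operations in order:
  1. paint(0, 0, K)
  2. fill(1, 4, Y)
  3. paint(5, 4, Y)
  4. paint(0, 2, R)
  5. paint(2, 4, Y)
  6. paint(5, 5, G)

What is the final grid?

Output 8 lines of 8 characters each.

After op 1 paint(0,0,K):
KYYBBBBY
YYYBBKKY
YYYBBBBY
YYYYYYYY
YYYYYYYY
YRRRRYYY
YRRRRYYY
YYYYYYYY
After op 2 fill(1,4,Y) [10 cells changed]:
KYYYYYYY
YYYYYKKY
YYYYYYYY
YYYYYYYY
YYYYYYYY
YRRRRYYY
YRRRRYYY
YYYYYYYY
After op 3 paint(5,4,Y):
KYYYYYYY
YYYYYKKY
YYYYYYYY
YYYYYYYY
YYYYYYYY
YRRRYYYY
YRRRRYYY
YYYYYYYY
After op 4 paint(0,2,R):
KYRYYYYY
YYYYYKKY
YYYYYYYY
YYYYYYYY
YYYYYYYY
YRRRYYYY
YRRRRYYY
YYYYYYYY
After op 5 paint(2,4,Y):
KYRYYYYY
YYYYYKKY
YYYYYYYY
YYYYYYYY
YYYYYYYY
YRRRYYYY
YRRRRYYY
YYYYYYYY
After op 6 paint(5,5,G):
KYRYYYYY
YYYYYKKY
YYYYYYYY
YYYYYYYY
YYYYYYYY
YRRRYGYY
YRRRRYYY
YYYYYYYY

Answer: KYRYYYYY
YYYYYKKY
YYYYYYYY
YYYYYYYY
YYYYYYYY
YRRRYGYY
YRRRRYYY
YYYYYYYY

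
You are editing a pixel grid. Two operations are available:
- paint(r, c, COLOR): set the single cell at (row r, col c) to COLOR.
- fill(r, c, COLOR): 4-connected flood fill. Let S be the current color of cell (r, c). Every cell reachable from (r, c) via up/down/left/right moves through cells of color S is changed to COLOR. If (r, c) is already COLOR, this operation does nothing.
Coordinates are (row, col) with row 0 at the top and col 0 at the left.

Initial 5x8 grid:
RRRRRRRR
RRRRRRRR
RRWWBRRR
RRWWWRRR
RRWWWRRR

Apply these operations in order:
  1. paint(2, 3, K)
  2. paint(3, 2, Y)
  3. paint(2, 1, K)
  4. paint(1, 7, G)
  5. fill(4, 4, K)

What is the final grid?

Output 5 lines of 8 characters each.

After op 1 paint(2,3,K):
RRRRRRRR
RRRRRRRR
RRWKBRRR
RRWWWRRR
RRWWWRRR
After op 2 paint(3,2,Y):
RRRRRRRR
RRRRRRRR
RRWKBRRR
RRYWWRRR
RRWWWRRR
After op 3 paint(2,1,K):
RRRRRRRR
RRRRRRRR
RKWKBRRR
RRYWWRRR
RRWWWRRR
After op 4 paint(1,7,G):
RRRRRRRR
RRRRRRRG
RKWKBRRR
RRYWWRRR
RRWWWRRR
After op 5 fill(4,4,K) [5 cells changed]:
RRRRRRRR
RRRRRRRG
RKWKBRRR
RRYKKRRR
RRKKKRRR

Answer: RRRRRRRR
RRRRRRRG
RKWKBRRR
RRYKKRRR
RRKKKRRR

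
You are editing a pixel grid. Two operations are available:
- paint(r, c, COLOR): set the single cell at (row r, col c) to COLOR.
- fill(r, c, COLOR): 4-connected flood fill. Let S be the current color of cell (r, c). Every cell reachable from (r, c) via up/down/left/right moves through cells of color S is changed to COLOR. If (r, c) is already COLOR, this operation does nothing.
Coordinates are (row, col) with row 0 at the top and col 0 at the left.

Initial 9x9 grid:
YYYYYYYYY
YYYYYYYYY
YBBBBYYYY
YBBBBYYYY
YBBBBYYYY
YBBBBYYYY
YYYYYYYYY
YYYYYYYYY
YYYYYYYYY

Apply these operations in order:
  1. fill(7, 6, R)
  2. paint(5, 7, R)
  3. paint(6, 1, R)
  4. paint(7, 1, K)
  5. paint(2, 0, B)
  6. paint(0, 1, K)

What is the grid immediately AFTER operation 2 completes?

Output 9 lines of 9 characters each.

After op 1 fill(7,6,R) [65 cells changed]:
RRRRRRRRR
RRRRRRRRR
RBBBBRRRR
RBBBBRRRR
RBBBBRRRR
RBBBBRRRR
RRRRRRRRR
RRRRRRRRR
RRRRRRRRR
After op 2 paint(5,7,R):
RRRRRRRRR
RRRRRRRRR
RBBBBRRRR
RBBBBRRRR
RBBBBRRRR
RBBBBRRRR
RRRRRRRRR
RRRRRRRRR
RRRRRRRRR

Answer: RRRRRRRRR
RRRRRRRRR
RBBBBRRRR
RBBBBRRRR
RBBBBRRRR
RBBBBRRRR
RRRRRRRRR
RRRRRRRRR
RRRRRRRRR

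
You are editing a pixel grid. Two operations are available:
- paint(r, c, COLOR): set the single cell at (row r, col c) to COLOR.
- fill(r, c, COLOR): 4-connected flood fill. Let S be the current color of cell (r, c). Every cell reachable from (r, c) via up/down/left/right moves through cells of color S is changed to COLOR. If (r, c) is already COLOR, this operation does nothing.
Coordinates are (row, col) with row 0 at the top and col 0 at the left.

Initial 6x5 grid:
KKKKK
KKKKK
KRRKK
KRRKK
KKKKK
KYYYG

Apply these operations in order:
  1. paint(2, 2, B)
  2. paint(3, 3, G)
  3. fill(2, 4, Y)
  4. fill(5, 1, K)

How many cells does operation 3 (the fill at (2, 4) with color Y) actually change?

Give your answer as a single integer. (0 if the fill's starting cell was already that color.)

After op 1 paint(2,2,B):
KKKKK
KKKKK
KRBKK
KRRKK
KKKKK
KYYYG
After op 2 paint(3,3,G):
KKKKK
KKKKK
KRBKK
KRRGK
KKKKK
KYYYG
After op 3 fill(2,4,Y) [21 cells changed]:
YYYYY
YYYYY
YRBYY
YRRGY
YYYYY
YYYYG

Answer: 21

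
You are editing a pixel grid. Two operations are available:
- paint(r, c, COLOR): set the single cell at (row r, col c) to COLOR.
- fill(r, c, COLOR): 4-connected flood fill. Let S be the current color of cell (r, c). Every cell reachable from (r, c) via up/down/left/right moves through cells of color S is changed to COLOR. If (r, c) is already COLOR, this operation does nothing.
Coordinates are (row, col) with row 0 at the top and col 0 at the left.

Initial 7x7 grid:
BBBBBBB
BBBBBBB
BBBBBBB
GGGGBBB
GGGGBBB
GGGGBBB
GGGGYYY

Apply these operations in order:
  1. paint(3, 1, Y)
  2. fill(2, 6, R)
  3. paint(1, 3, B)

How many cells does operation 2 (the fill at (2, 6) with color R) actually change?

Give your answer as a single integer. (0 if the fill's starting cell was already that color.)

After op 1 paint(3,1,Y):
BBBBBBB
BBBBBBB
BBBBBBB
GYGGBBB
GGGGBBB
GGGGBBB
GGGGYYY
After op 2 fill(2,6,R) [30 cells changed]:
RRRRRRR
RRRRRRR
RRRRRRR
GYGGRRR
GGGGRRR
GGGGRRR
GGGGYYY

Answer: 30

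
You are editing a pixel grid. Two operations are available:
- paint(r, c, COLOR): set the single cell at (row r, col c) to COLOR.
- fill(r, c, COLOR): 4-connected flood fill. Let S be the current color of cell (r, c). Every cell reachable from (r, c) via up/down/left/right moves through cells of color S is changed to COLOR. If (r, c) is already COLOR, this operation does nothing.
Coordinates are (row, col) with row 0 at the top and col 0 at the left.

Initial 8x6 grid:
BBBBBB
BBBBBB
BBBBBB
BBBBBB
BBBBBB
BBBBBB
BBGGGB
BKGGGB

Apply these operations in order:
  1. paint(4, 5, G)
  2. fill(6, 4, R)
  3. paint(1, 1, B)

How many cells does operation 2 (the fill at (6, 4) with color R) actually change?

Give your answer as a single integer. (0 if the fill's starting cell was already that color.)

After op 1 paint(4,5,G):
BBBBBB
BBBBBB
BBBBBB
BBBBBB
BBBBBG
BBBBBB
BBGGGB
BKGGGB
After op 2 fill(6,4,R) [6 cells changed]:
BBBBBB
BBBBBB
BBBBBB
BBBBBB
BBBBBG
BBBBBB
BBRRRB
BKRRRB

Answer: 6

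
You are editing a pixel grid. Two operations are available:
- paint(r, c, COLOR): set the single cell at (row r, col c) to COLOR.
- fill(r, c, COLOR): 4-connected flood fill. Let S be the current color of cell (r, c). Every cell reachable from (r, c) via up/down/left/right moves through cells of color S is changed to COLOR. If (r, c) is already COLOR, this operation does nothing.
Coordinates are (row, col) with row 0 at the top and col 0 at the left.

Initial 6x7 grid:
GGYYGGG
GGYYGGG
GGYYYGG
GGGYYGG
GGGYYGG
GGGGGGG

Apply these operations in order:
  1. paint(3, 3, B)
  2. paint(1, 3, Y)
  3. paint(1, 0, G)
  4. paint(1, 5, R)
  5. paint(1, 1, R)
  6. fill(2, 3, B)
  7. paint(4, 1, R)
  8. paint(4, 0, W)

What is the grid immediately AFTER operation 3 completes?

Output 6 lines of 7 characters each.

Answer: GGYYGGG
GGYYGGG
GGYYYGG
GGGBYGG
GGGYYGG
GGGGGGG

Derivation:
After op 1 paint(3,3,B):
GGYYGGG
GGYYGGG
GGYYYGG
GGGBYGG
GGGYYGG
GGGGGGG
After op 2 paint(1,3,Y):
GGYYGGG
GGYYGGG
GGYYYGG
GGGBYGG
GGGYYGG
GGGGGGG
After op 3 paint(1,0,G):
GGYYGGG
GGYYGGG
GGYYYGG
GGGBYGG
GGGYYGG
GGGGGGG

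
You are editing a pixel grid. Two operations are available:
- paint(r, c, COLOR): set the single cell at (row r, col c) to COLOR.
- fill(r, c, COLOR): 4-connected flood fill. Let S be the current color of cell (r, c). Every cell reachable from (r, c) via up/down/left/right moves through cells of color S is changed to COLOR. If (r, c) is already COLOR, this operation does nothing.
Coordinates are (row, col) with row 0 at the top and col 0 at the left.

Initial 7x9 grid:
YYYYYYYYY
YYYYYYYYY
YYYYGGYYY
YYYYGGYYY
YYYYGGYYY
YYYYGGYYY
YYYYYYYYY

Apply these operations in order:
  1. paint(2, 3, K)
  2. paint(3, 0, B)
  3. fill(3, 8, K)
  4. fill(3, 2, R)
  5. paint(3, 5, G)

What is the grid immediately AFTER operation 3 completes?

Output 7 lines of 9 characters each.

Answer: KKKKKKKKK
KKKKKKKKK
KKKKGGKKK
BKKKGGKKK
KKKKGGKKK
KKKKGGKKK
KKKKKKKKK

Derivation:
After op 1 paint(2,3,K):
YYYYYYYYY
YYYYYYYYY
YYYKGGYYY
YYYYGGYYY
YYYYGGYYY
YYYYGGYYY
YYYYYYYYY
After op 2 paint(3,0,B):
YYYYYYYYY
YYYYYYYYY
YYYKGGYYY
BYYYGGYYY
YYYYGGYYY
YYYYGGYYY
YYYYYYYYY
After op 3 fill(3,8,K) [53 cells changed]:
KKKKKKKKK
KKKKKKKKK
KKKKGGKKK
BKKKGGKKK
KKKKGGKKK
KKKKGGKKK
KKKKKKKKK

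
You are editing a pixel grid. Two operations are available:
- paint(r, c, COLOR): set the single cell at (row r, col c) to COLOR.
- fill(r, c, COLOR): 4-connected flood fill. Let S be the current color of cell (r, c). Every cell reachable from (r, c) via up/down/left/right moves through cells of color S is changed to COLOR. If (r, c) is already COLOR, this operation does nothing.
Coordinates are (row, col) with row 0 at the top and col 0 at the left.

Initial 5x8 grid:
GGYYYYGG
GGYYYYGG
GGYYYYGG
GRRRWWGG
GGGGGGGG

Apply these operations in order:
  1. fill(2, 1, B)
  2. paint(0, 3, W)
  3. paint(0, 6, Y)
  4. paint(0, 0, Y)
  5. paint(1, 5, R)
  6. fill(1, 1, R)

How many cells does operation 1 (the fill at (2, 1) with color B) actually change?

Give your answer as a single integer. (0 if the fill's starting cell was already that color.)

After op 1 fill(2,1,B) [23 cells changed]:
BBYYYYBB
BBYYYYBB
BBYYYYBB
BRRRWWBB
BBBBBBBB

Answer: 23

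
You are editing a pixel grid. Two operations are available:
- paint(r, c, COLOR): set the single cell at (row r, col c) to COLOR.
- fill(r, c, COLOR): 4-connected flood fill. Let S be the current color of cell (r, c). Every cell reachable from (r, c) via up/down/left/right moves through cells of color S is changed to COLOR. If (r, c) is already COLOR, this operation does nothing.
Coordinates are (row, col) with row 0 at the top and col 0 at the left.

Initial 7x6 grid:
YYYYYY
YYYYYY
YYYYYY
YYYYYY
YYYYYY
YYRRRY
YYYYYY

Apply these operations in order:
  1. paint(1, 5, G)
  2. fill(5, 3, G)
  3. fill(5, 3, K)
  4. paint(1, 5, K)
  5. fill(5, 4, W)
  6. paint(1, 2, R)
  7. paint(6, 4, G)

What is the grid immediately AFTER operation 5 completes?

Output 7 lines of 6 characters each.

Answer: YYYYYY
YYYYYK
YYYYYY
YYYYYY
YYYYYY
YYWWWY
YYYYYY

Derivation:
After op 1 paint(1,5,G):
YYYYYY
YYYYYG
YYYYYY
YYYYYY
YYYYYY
YYRRRY
YYYYYY
After op 2 fill(5,3,G) [3 cells changed]:
YYYYYY
YYYYYG
YYYYYY
YYYYYY
YYYYYY
YYGGGY
YYYYYY
After op 3 fill(5,3,K) [3 cells changed]:
YYYYYY
YYYYYG
YYYYYY
YYYYYY
YYYYYY
YYKKKY
YYYYYY
After op 4 paint(1,5,K):
YYYYYY
YYYYYK
YYYYYY
YYYYYY
YYYYYY
YYKKKY
YYYYYY
After op 5 fill(5,4,W) [3 cells changed]:
YYYYYY
YYYYYK
YYYYYY
YYYYYY
YYYYYY
YYWWWY
YYYYYY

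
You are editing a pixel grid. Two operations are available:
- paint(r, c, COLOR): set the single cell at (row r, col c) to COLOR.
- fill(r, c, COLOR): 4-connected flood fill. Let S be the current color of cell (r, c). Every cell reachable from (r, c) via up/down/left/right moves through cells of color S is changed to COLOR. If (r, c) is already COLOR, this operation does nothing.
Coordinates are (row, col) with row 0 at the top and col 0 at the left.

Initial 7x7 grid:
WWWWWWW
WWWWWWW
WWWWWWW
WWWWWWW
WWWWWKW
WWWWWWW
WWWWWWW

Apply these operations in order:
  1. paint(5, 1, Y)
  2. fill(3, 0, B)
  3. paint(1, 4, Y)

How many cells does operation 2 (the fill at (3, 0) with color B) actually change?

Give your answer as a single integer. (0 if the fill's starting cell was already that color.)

After op 1 paint(5,1,Y):
WWWWWWW
WWWWWWW
WWWWWWW
WWWWWWW
WWWWWKW
WYWWWWW
WWWWWWW
After op 2 fill(3,0,B) [47 cells changed]:
BBBBBBB
BBBBBBB
BBBBBBB
BBBBBBB
BBBBBKB
BYBBBBB
BBBBBBB

Answer: 47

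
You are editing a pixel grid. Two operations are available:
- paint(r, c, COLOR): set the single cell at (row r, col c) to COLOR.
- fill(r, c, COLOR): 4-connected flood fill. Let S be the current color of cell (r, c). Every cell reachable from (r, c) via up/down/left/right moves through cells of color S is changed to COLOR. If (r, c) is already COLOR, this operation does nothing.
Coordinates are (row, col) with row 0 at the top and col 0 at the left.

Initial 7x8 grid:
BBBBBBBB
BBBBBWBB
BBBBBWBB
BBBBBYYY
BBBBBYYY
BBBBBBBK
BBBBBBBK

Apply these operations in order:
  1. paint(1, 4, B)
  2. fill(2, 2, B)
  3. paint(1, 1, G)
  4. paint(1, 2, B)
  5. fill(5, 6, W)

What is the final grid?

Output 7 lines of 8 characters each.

After op 1 paint(1,4,B):
BBBBBBBB
BBBBBWBB
BBBBBWBB
BBBBBYYY
BBBBBYYY
BBBBBBBK
BBBBBBBK
After op 2 fill(2,2,B) [0 cells changed]:
BBBBBBBB
BBBBBWBB
BBBBBWBB
BBBBBYYY
BBBBBYYY
BBBBBBBK
BBBBBBBK
After op 3 paint(1,1,G):
BBBBBBBB
BGBBBWBB
BBBBBWBB
BBBBBYYY
BBBBBYYY
BBBBBBBK
BBBBBBBK
After op 4 paint(1,2,B):
BBBBBBBB
BGBBBWBB
BBBBBWBB
BBBBBYYY
BBBBBYYY
BBBBBBBK
BBBBBBBK
After op 5 fill(5,6,W) [45 cells changed]:
WWWWWWWW
WGWWWWWW
WWWWWWWW
WWWWWYYY
WWWWWYYY
WWWWWWWK
WWWWWWWK

Answer: WWWWWWWW
WGWWWWWW
WWWWWWWW
WWWWWYYY
WWWWWYYY
WWWWWWWK
WWWWWWWK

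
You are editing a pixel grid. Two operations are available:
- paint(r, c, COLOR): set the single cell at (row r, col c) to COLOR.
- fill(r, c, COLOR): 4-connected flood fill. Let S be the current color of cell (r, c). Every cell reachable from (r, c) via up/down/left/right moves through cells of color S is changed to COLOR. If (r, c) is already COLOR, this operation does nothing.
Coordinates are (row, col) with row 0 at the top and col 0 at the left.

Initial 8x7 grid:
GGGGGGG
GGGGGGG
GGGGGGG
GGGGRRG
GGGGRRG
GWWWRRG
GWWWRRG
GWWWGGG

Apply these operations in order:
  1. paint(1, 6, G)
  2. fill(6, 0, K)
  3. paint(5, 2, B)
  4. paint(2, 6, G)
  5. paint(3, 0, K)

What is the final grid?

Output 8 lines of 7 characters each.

Answer: KKKKKKK
KKKKKKK
KKKKKKG
KKKKRRK
KKKKRRK
KWBWRRK
KWWWRRK
KWWWKKK

Derivation:
After op 1 paint(1,6,G):
GGGGGGG
GGGGGGG
GGGGGGG
GGGGRRG
GGGGRRG
GWWWRRG
GWWWRRG
GWWWGGG
After op 2 fill(6,0,K) [39 cells changed]:
KKKKKKK
KKKKKKK
KKKKKKK
KKKKRRK
KKKKRRK
KWWWRRK
KWWWRRK
KWWWKKK
After op 3 paint(5,2,B):
KKKKKKK
KKKKKKK
KKKKKKK
KKKKRRK
KKKKRRK
KWBWRRK
KWWWRRK
KWWWKKK
After op 4 paint(2,6,G):
KKKKKKK
KKKKKKK
KKKKKKG
KKKKRRK
KKKKRRK
KWBWRRK
KWWWRRK
KWWWKKK
After op 5 paint(3,0,K):
KKKKKKK
KKKKKKK
KKKKKKG
KKKKRRK
KKKKRRK
KWBWRRK
KWWWRRK
KWWWKKK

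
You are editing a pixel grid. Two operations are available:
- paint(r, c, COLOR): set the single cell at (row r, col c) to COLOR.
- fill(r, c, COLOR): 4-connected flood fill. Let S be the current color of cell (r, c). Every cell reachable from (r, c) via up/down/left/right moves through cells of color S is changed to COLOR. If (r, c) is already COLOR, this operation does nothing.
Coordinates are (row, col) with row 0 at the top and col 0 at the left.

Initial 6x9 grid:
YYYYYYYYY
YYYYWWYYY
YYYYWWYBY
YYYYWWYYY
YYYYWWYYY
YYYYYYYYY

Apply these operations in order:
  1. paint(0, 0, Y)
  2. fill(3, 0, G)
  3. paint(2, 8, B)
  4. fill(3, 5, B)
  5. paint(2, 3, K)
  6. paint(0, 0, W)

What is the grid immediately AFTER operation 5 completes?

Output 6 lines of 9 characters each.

After op 1 paint(0,0,Y):
YYYYYYYYY
YYYYWWYYY
YYYYWWYBY
YYYYWWYYY
YYYYWWYYY
YYYYYYYYY
After op 2 fill(3,0,G) [45 cells changed]:
GGGGGGGGG
GGGGWWGGG
GGGGWWGBG
GGGGWWGGG
GGGGWWGGG
GGGGGGGGG
After op 3 paint(2,8,B):
GGGGGGGGG
GGGGWWGGG
GGGGWWGBB
GGGGWWGGG
GGGGWWGGG
GGGGGGGGG
After op 4 fill(3,5,B) [8 cells changed]:
GGGGGGGGG
GGGGBBGGG
GGGGBBGBB
GGGGBBGGG
GGGGBBGGG
GGGGGGGGG
After op 5 paint(2,3,K):
GGGGGGGGG
GGGGBBGGG
GGGKBBGBB
GGGGBBGGG
GGGGBBGGG
GGGGGGGGG

Answer: GGGGGGGGG
GGGGBBGGG
GGGKBBGBB
GGGGBBGGG
GGGGBBGGG
GGGGGGGGG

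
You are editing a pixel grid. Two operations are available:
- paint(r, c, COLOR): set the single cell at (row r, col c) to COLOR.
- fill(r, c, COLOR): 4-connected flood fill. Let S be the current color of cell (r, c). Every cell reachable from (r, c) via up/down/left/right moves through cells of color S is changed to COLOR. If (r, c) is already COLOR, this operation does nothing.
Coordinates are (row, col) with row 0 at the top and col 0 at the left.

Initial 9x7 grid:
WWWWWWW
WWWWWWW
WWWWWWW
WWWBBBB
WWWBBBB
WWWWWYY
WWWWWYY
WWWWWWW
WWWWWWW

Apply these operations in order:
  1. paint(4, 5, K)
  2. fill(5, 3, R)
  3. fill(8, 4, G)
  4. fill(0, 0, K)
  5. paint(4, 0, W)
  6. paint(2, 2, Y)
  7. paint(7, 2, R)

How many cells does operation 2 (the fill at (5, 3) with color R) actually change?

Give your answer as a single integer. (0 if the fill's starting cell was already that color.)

Answer: 51

Derivation:
After op 1 paint(4,5,K):
WWWWWWW
WWWWWWW
WWWWWWW
WWWBBBB
WWWBBKB
WWWWWYY
WWWWWYY
WWWWWWW
WWWWWWW
After op 2 fill(5,3,R) [51 cells changed]:
RRRRRRR
RRRRRRR
RRRRRRR
RRRBBBB
RRRBBKB
RRRRRYY
RRRRRYY
RRRRRRR
RRRRRRR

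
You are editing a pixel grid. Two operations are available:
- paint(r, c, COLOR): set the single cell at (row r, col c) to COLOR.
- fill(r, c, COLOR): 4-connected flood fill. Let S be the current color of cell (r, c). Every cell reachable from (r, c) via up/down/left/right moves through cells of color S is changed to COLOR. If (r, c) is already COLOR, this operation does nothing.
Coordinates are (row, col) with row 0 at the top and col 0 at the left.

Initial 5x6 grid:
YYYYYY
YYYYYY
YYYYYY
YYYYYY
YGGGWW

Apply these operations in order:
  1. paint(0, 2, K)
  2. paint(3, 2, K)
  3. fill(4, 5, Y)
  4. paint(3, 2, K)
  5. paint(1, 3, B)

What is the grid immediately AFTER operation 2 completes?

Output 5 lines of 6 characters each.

Answer: YYKYYY
YYYYYY
YYYYYY
YYKYYY
YGGGWW

Derivation:
After op 1 paint(0,2,K):
YYKYYY
YYYYYY
YYYYYY
YYYYYY
YGGGWW
After op 2 paint(3,2,K):
YYKYYY
YYYYYY
YYYYYY
YYKYYY
YGGGWW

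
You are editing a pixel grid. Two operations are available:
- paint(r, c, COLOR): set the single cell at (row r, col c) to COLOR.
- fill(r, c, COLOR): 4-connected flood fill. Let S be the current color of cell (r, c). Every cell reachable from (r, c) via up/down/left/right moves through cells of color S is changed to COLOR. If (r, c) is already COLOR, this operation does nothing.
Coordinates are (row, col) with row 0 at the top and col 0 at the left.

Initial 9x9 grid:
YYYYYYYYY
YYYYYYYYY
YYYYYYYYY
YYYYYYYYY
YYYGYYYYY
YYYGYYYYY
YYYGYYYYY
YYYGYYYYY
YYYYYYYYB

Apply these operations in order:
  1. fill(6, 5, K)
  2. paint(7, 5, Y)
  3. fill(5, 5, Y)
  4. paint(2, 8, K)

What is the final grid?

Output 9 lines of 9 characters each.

After op 1 fill(6,5,K) [76 cells changed]:
KKKKKKKKK
KKKKKKKKK
KKKKKKKKK
KKKKKKKKK
KKKGKKKKK
KKKGKKKKK
KKKGKKKKK
KKKGKKKKK
KKKKKKKKB
After op 2 paint(7,5,Y):
KKKKKKKKK
KKKKKKKKK
KKKKKKKKK
KKKKKKKKK
KKKGKKKKK
KKKGKKKKK
KKKGKKKKK
KKKGKYKKK
KKKKKKKKB
After op 3 fill(5,5,Y) [75 cells changed]:
YYYYYYYYY
YYYYYYYYY
YYYYYYYYY
YYYYYYYYY
YYYGYYYYY
YYYGYYYYY
YYYGYYYYY
YYYGYYYYY
YYYYYYYYB
After op 4 paint(2,8,K):
YYYYYYYYY
YYYYYYYYY
YYYYYYYYK
YYYYYYYYY
YYYGYYYYY
YYYGYYYYY
YYYGYYYYY
YYYGYYYYY
YYYYYYYYB

Answer: YYYYYYYYY
YYYYYYYYY
YYYYYYYYK
YYYYYYYYY
YYYGYYYYY
YYYGYYYYY
YYYGYYYYY
YYYGYYYYY
YYYYYYYYB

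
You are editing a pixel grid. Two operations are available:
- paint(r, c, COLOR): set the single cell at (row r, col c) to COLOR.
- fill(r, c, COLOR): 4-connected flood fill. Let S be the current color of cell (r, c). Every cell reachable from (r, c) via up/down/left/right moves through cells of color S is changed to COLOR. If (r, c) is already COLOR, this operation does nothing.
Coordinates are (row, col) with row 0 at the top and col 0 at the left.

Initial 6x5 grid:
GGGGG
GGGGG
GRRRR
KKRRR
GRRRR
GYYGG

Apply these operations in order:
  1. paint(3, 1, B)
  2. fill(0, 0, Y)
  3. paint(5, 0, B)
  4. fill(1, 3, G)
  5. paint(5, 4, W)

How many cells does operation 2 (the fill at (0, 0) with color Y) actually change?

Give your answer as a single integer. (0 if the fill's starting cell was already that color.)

After op 1 paint(3,1,B):
GGGGG
GGGGG
GRRRR
KBRRR
GRRRR
GYYGG
After op 2 fill(0,0,Y) [11 cells changed]:
YYYYY
YYYYY
YRRRR
KBRRR
GRRRR
GYYGG

Answer: 11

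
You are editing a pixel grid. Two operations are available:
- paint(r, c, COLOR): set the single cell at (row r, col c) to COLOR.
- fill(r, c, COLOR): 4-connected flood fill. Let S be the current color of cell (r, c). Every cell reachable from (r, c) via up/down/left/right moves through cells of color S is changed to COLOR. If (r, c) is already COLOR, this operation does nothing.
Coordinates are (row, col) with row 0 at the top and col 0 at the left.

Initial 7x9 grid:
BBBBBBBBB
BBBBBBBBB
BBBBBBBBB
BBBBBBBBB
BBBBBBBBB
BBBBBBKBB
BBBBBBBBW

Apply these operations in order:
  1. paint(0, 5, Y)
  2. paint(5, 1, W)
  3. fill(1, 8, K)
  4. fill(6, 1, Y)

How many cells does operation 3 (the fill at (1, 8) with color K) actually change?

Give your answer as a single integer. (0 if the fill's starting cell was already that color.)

After op 1 paint(0,5,Y):
BBBBBYBBB
BBBBBBBBB
BBBBBBBBB
BBBBBBBBB
BBBBBBBBB
BBBBBBKBB
BBBBBBBBW
After op 2 paint(5,1,W):
BBBBBYBBB
BBBBBBBBB
BBBBBBBBB
BBBBBBBBB
BBBBBBBBB
BWBBBBKBB
BBBBBBBBW
After op 3 fill(1,8,K) [59 cells changed]:
KKKKKYKKK
KKKKKKKKK
KKKKKKKKK
KKKKKKKKK
KKKKKKKKK
KWKKKKKKK
KKKKKKKKW

Answer: 59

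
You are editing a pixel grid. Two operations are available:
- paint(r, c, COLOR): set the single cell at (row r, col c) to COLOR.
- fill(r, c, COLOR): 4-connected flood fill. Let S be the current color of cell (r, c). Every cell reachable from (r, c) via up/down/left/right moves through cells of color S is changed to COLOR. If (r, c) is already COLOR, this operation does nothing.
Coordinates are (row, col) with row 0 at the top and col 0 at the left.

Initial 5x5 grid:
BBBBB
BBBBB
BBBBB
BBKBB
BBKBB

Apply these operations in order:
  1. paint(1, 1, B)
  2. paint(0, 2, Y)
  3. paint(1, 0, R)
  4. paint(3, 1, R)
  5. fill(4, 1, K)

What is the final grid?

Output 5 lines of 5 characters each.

Answer: KKYKK
RKKKK
KKKKK
KRKKK
KKKKK

Derivation:
After op 1 paint(1,1,B):
BBBBB
BBBBB
BBBBB
BBKBB
BBKBB
After op 2 paint(0,2,Y):
BBYBB
BBBBB
BBBBB
BBKBB
BBKBB
After op 3 paint(1,0,R):
BBYBB
RBBBB
BBBBB
BBKBB
BBKBB
After op 4 paint(3,1,R):
BBYBB
RBBBB
BBBBB
BRKBB
BBKBB
After op 5 fill(4,1,K) [20 cells changed]:
KKYKK
RKKKK
KKKKK
KRKKK
KKKKK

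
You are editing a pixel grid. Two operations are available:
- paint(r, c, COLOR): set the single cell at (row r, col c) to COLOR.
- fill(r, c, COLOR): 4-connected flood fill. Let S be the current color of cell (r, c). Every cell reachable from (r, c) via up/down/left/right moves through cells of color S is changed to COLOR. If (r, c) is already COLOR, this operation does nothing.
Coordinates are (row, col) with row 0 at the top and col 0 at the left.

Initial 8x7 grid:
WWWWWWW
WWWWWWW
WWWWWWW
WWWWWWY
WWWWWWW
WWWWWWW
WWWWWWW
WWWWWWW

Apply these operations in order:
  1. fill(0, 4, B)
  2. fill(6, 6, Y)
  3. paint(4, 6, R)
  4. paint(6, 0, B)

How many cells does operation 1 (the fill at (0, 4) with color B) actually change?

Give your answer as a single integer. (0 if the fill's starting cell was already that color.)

Answer: 55

Derivation:
After op 1 fill(0,4,B) [55 cells changed]:
BBBBBBB
BBBBBBB
BBBBBBB
BBBBBBY
BBBBBBB
BBBBBBB
BBBBBBB
BBBBBBB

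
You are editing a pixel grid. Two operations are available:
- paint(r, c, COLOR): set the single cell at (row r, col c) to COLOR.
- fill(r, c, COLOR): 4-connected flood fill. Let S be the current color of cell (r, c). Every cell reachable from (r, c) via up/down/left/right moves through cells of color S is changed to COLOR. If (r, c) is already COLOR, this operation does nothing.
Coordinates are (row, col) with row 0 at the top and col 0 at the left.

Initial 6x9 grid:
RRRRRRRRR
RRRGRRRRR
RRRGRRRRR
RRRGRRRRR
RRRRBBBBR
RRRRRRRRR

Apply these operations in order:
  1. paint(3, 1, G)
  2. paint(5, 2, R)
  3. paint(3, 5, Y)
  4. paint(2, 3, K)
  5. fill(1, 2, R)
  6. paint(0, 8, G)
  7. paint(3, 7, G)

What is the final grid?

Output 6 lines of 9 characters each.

Answer: RRRRRRRRG
RRRGRRRRR
RRRKRRRRR
RGRGRYRGR
RRRRBBBBR
RRRRRRRRR

Derivation:
After op 1 paint(3,1,G):
RRRRRRRRR
RRRGRRRRR
RRRGRRRRR
RGRGRRRRR
RRRRBBBBR
RRRRRRRRR
After op 2 paint(5,2,R):
RRRRRRRRR
RRRGRRRRR
RRRGRRRRR
RGRGRRRRR
RRRRBBBBR
RRRRRRRRR
After op 3 paint(3,5,Y):
RRRRRRRRR
RRRGRRRRR
RRRGRRRRR
RGRGRYRRR
RRRRBBBBR
RRRRRRRRR
After op 4 paint(2,3,K):
RRRRRRRRR
RRRGRRRRR
RRRKRRRRR
RGRGRYRRR
RRRRBBBBR
RRRRRRRRR
After op 5 fill(1,2,R) [0 cells changed]:
RRRRRRRRR
RRRGRRRRR
RRRKRRRRR
RGRGRYRRR
RRRRBBBBR
RRRRRRRRR
After op 6 paint(0,8,G):
RRRRRRRRG
RRRGRRRRR
RRRKRRRRR
RGRGRYRRR
RRRRBBBBR
RRRRRRRRR
After op 7 paint(3,7,G):
RRRRRRRRG
RRRGRRRRR
RRRKRRRRR
RGRGRYRGR
RRRRBBBBR
RRRRRRRRR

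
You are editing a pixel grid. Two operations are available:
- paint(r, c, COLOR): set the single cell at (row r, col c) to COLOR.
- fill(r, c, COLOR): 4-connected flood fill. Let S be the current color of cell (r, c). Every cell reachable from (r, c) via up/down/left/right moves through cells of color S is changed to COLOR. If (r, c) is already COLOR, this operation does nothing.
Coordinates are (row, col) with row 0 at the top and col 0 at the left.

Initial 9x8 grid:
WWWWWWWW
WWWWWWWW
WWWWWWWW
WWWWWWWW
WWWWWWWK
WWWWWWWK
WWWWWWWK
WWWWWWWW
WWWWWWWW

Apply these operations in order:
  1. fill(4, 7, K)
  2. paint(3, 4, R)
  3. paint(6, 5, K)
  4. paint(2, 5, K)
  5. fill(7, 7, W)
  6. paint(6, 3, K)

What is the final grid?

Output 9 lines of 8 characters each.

After op 1 fill(4,7,K) [0 cells changed]:
WWWWWWWW
WWWWWWWW
WWWWWWWW
WWWWWWWW
WWWWWWWK
WWWWWWWK
WWWWWWWK
WWWWWWWW
WWWWWWWW
After op 2 paint(3,4,R):
WWWWWWWW
WWWWWWWW
WWWWWWWW
WWWWRWWW
WWWWWWWK
WWWWWWWK
WWWWWWWK
WWWWWWWW
WWWWWWWW
After op 3 paint(6,5,K):
WWWWWWWW
WWWWWWWW
WWWWWWWW
WWWWRWWW
WWWWWWWK
WWWWWWWK
WWWWWKWK
WWWWWWWW
WWWWWWWW
After op 4 paint(2,5,K):
WWWWWWWW
WWWWWWWW
WWWWWKWW
WWWWRWWW
WWWWWWWK
WWWWWWWK
WWWWWKWK
WWWWWWWW
WWWWWWWW
After op 5 fill(7,7,W) [0 cells changed]:
WWWWWWWW
WWWWWWWW
WWWWWKWW
WWWWRWWW
WWWWWWWK
WWWWWWWK
WWWWWKWK
WWWWWWWW
WWWWWWWW
After op 6 paint(6,3,K):
WWWWWWWW
WWWWWWWW
WWWWWKWW
WWWWRWWW
WWWWWWWK
WWWWWWWK
WWWKWKWK
WWWWWWWW
WWWWWWWW

Answer: WWWWWWWW
WWWWWWWW
WWWWWKWW
WWWWRWWW
WWWWWWWK
WWWWWWWK
WWWKWKWK
WWWWWWWW
WWWWWWWW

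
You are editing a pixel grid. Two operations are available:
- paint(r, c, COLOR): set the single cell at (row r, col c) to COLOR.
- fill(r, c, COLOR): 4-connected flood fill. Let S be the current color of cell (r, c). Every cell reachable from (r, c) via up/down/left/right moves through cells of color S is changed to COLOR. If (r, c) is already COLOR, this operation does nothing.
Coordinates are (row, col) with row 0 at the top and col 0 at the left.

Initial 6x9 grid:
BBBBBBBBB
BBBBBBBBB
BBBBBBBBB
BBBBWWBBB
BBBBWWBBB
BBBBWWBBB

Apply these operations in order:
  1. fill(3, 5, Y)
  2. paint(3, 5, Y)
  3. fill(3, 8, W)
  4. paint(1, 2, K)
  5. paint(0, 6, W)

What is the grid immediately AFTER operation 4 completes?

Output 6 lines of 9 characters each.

After op 1 fill(3,5,Y) [6 cells changed]:
BBBBBBBBB
BBBBBBBBB
BBBBBBBBB
BBBBYYBBB
BBBBYYBBB
BBBBYYBBB
After op 2 paint(3,5,Y):
BBBBBBBBB
BBBBBBBBB
BBBBBBBBB
BBBBYYBBB
BBBBYYBBB
BBBBYYBBB
After op 3 fill(3,8,W) [48 cells changed]:
WWWWWWWWW
WWWWWWWWW
WWWWWWWWW
WWWWYYWWW
WWWWYYWWW
WWWWYYWWW
After op 4 paint(1,2,K):
WWWWWWWWW
WWKWWWWWW
WWWWWWWWW
WWWWYYWWW
WWWWYYWWW
WWWWYYWWW

Answer: WWWWWWWWW
WWKWWWWWW
WWWWWWWWW
WWWWYYWWW
WWWWYYWWW
WWWWYYWWW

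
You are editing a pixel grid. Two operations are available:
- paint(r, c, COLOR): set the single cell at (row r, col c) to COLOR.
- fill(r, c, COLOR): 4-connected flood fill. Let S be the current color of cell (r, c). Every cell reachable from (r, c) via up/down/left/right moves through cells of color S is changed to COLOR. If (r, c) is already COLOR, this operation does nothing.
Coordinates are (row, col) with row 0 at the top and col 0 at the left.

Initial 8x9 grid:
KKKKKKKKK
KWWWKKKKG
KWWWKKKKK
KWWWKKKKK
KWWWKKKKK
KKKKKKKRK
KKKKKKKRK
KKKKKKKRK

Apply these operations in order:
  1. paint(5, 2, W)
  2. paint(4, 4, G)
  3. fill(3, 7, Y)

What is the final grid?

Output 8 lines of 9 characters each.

After op 1 paint(5,2,W):
KKKKKKKKK
KWWWKKKKG
KWWWKKKKK
KWWWKKKKK
KWWWKKKKK
KKWKKKKRK
KKKKKKKRK
KKKKKKKRK
After op 2 paint(4,4,G):
KKKKKKKKK
KWWWKKKKG
KWWWKKKKK
KWWWKKKKK
KWWWGKKKK
KKWKKKKRK
KKKKKKKRK
KKKKKKKRK
After op 3 fill(3,7,Y) [54 cells changed]:
YYYYYYYYY
YWWWYYYYG
YWWWYYYYY
YWWWYYYYY
YWWWGYYYY
YYWYYYYRY
YYYYYYYRY
YYYYYYYRY

Answer: YYYYYYYYY
YWWWYYYYG
YWWWYYYYY
YWWWYYYYY
YWWWGYYYY
YYWYYYYRY
YYYYYYYRY
YYYYYYYRY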